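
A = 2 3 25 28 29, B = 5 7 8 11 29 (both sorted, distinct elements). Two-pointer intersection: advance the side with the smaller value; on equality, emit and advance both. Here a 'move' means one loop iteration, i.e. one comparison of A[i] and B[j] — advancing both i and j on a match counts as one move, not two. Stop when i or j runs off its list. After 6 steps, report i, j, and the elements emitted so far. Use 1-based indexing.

[i=1,j=1] 2<5 → i++
[i=2,j=1] 3<5 → i++
[i=3,j=1] 25>5 → j++
[i=3,j=2] 25>7 → j++
[i=3,j=3] 25>8 → j++
[i=3,j=4] 25>11 → j++

i=3, j=5, emitted=[]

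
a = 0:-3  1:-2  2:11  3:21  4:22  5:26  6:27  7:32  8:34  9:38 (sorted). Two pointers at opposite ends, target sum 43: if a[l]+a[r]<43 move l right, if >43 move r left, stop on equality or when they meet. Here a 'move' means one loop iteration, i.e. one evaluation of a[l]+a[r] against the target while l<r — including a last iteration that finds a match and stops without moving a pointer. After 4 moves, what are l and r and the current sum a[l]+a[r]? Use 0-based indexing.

l=0 r=9: -3+38=35 <43, l++
l=1 r=9: -2+38=36 <43, l++
l=2 r=9: 11+38=49 >43, r--
l=2 r=8: 11+34=45 >43, r--

l=2, r=7, sum=43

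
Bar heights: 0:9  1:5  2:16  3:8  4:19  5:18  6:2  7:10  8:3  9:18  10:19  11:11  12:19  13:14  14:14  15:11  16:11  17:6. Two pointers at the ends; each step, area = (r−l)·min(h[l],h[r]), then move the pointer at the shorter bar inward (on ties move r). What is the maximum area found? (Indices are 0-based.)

max area = 168

l=0 r=17: min(9,6)*17=102 best=102 *, r--
l=0 r=16: min(9,11)*16=144 best=144 *, l++
l=1 r=16: min(5,11)*15=75 best=144, l++
l=2 r=16: min(16,11)*14=154 best=154 *, r--
l=2 r=15: min(16,11)*13=143 best=154, r--
l=2 r=14: min(16,14)*12=168 best=168 *, r--
l=2 r=13: min(16,14)*11=154 best=168, r--
l=2 r=12: min(16,19)*10=160 best=168, l++
l=3 r=12: min(8,19)*9=72 best=168, l++
l=4 r=12: min(19,19)*8=152 best=168, r--
l=4 r=11: min(19,11)*7=77 best=168, r--
l=4 r=10: min(19,19)*6=114 best=168, r--
l=4 r=9: min(19,18)*5=90 best=168, r--
l=4 r=8: min(19,3)*4=12 best=168, r--
l=4 r=7: min(19,10)*3=30 best=168, r--
l=4 r=6: min(19,2)*2=4 best=168, r--
l=4 r=5: min(19,18)*1=18 best=168, r--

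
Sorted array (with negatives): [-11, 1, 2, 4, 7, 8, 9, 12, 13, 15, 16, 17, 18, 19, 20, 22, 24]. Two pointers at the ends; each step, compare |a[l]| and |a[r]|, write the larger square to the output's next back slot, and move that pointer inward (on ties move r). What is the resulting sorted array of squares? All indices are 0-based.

[1, 4, 16, 49, 64, 81, 121, 144, 169, 225, 256, 289, 324, 361, 400, 484, 576]

l=0 r=16: |-11|<=|24| out[16]=576, r--
l=0 r=15: |-11|<=|22| out[15]=484, r--
l=0 r=14: |-11|<=|20| out[14]=400, r--
l=0 r=13: |-11|<=|19| out[13]=361, r--
l=0 r=12: |-11|<=|18| out[12]=324, r--
l=0 r=11: |-11|<=|17| out[11]=289, r--
l=0 r=10: |-11|<=|16| out[10]=256, r--
l=0 r=9: |-11|<=|15| out[9]=225, r--
l=0 r=8: |-11|<=|13| out[8]=169, r--
l=0 r=7: |-11|<=|12| out[7]=144, r--
l=0 r=6: |-11|>|9| out[6]=121, l++
l=1 r=6: |1|<=|9| out[5]=81, r--
l=1 r=5: |1|<=|8| out[4]=64, r--
l=1 r=4: |1|<=|7| out[3]=49, r--
l=1 r=3: |1|<=|4| out[2]=16, r--
l=1 r=2: |1|<=|2| out[1]=4, r--
l=1 r=1: |1|<=|1| out[0]=1, r--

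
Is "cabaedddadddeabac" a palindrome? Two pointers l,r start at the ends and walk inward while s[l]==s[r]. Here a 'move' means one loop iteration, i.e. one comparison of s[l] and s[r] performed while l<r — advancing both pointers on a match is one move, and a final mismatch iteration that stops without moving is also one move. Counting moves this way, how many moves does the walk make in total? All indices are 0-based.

[0,16] 'c'=='c' → l++,r--
[1,15] 'a'=='a' → l++,r--
[2,14] 'b'=='b' → l++,r--
[3,13] 'a'=='a' → l++,r--
[4,12] 'e'=='e' → l++,r--
[5,11] 'd'=='d' → l++,r--
[6,10] 'd'=='d' → l++,r--
[7,9] 'd'=='d' → l++,r--

8 moves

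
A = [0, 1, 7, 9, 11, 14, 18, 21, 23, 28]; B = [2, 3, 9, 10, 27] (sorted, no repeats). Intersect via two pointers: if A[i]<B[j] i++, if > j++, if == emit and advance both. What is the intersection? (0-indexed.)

i=0 j=0: 0<2, i++
i=1 j=0: 1<2, i++
i=2 j=0: 7>2, j++
i=2 j=1: 7>3, j++
i=2 j=2: 7<9, i++
i=3 j=2: 9==9 emit, i++,j++
i=4 j=3: 11>10, j++
i=4 j=4: 11<27, i++
i=5 j=4: 14<27, i++
i=6 j=4: 18<27, i++
i=7 j=4: 21<27, i++
i=8 j=4: 23<27, i++
i=9 j=4: 28>27, j++

intersection = [9]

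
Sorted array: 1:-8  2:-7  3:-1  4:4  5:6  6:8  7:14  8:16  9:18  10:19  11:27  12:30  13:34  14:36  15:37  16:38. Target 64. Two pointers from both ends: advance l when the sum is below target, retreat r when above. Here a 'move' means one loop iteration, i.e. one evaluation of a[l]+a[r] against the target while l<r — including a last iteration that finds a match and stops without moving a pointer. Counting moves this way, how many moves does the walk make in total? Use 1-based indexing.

l=1 r=16: -8+38=30 <64, l++
l=2 r=16: -7+38=31 <64, l++
l=3 r=16: -1+38=37 <64, l++
l=4 r=16: 4+38=42 <64, l++
l=5 r=16: 6+38=44 <64, l++
l=6 r=16: 8+38=46 <64, l++
l=7 r=16: 14+38=52 <64, l++
l=8 r=16: 16+38=54 <64, l++
l=9 r=16: 18+38=56 <64, l++
l=10 r=16: 19+38=57 <64, l++
l=11 r=16: 27+38=65 >64, r--
l=11 r=15: 27+37=64, found

12 moves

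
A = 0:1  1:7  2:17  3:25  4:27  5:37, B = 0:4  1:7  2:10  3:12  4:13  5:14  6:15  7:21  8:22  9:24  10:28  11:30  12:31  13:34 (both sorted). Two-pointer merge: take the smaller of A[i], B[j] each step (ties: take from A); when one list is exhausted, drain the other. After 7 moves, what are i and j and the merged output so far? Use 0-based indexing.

i=2, j=5, merged so far=[1, 4, 7, 7, 10, 12, 13]

i=0 j=0: A[i]=1<=B[j]=4 take 1, i++
i=1 j=0: A[i]=7>B[j]=4 take 4, j++
i=1 j=1: A[i]=7<=B[j]=7 take 7, i++
i=2 j=1: A[i]=17>B[j]=7 take 7, j++
i=2 j=2: A[i]=17>B[j]=10 take 10, j++
i=2 j=3: A[i]=17>B[j]=12 take 12, j++
i=2 j=4: A[i]=17>B[j]=13 take 13, j++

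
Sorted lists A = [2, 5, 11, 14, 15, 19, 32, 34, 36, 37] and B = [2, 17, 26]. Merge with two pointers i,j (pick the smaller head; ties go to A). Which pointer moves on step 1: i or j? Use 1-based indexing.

i

i=1 j=1: A[i]=2<=B[j]=2 take 2, i++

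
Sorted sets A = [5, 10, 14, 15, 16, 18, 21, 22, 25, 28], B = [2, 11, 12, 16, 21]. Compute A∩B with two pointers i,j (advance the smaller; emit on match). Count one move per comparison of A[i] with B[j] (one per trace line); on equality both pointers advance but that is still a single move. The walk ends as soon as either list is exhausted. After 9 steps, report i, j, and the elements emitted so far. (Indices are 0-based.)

[i=0,j=0] 5>2 → j++
[i=0,j=1] 5<11 → i++
[i=1,j=1] 10<11 → i++
[i=2,j=1] 14>11 → j++
[i=2,j=2] 14>12 → j++
[i=2,j=3] 14<16 → i++
[i=3,j=3] 15<16 → i++
[i=4,j=3] 16==16 emit → i++,j++
[i=5,j=4] 18<21 → i++

i=6, j=4, emitted=[16]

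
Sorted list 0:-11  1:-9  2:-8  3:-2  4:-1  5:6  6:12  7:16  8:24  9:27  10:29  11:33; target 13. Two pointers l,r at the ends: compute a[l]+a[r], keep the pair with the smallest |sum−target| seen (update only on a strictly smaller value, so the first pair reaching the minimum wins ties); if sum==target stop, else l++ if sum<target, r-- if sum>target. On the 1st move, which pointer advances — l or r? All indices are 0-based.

r

l=0 r=11: -11+33=22 d=9 *, r--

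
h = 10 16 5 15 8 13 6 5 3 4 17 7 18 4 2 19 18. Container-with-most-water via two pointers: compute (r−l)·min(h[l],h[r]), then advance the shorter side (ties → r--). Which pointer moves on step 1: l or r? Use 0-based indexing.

l

[0,16] min(10,18)*16=160 best=160 * → l++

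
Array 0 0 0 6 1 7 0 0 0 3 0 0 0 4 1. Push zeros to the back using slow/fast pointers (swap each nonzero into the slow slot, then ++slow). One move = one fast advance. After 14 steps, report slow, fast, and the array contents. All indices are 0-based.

(s=0,f=0) a[fast]=0 → fast++
(s=0,f=1) a[fast]=0 → fast++
(s=0,f=2) a[fast]=0 → fast++
(s=0,f=3) a[fast]=6≠0 swap→a[0]=6 → slow++,fast++
(s=1,f=4) a[fast]=1≠0 swap→a[1]=1 → slow++,fast++
(s=2,f=5) a[fast]=7≠0 swap→a[2]=7 → slow++,fast++
(s=3,f=6) a[fast]=0 → fast++
(s=3,f=7) a[fast]=0 → fast++
(s=3,f=8) a[fast]=0 → fast++
(s=3,f=9) a[fast]=3≠0 swap→a[3]=3 → slow++,fast++
(s=4,f=10) a[fast]=0 → fast++
(s=4,f=11) a[fast]=0 → fast++
(s=4,f=12) a[fast]=0 → fast++
(s=4,f=13) a[fast]=4≠0 swap→a[4]=4 → slow++,fast++

slow=5, fast=14, a=[6, 1, 7, 3, 4, 0, 0, 0, 0, 0, 0, 0, 0, 0, 1]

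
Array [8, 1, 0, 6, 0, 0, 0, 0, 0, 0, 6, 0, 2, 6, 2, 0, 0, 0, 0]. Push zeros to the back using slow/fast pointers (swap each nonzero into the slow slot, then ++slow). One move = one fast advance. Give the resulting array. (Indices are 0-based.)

slow=0 fast=0: a[fast]=8≠0 swap→a[0]=8, slow++,fast++
slow=1 fast=1: a[fast]=1≠0 swap→a[1]=1, slow++,fast++
slow=2 fast=2: a[fast]=0, fast++
slow=2 fast=3: a[fast]=6≠0 swap→a[2]=6, slow++,fast++
slow=3 fast=4: a[fast]=0, fast++
slow=3 fast=5: a[fast]=0, fast++
slow=3 fast=6: a[fast]=0, fast++
slow=3 fast=7: a[fast]=0, fast++
slow=3 fast=8: a[fast]=0, fast++
slow=3 fast=9: a[fast]=0, fast++
slow=3 fast=10: a[fast]=6≠0 swap→a[3]=6, slow++,fast++
slow=4 fast=11: a[fast]=0, fast++
slow=4 fast=12: a[fast]=2≠0 swap→a[4]=2, slow++,fast++
slow=5 fast=13: a[fast]=6≠0 swap→a[5]=6, slow++,fast++
slow=6 fast=14: a[fast]=2≠0 swap→a[6]=2, slow++,fast++
slow=7 fast=15: a[fast]=0, fast++
slow=7 fast=16: a[fast]=0, fast++
slow=7 fast=17: a[fast]=0, fast++
slow=7 fast=18: a[fast]=0, fast++

[8, 1, 6, 6, 2, 6, 2, 0, 0, 0, 0, 0, 0, 0, 0, 0, 0, 0, 0]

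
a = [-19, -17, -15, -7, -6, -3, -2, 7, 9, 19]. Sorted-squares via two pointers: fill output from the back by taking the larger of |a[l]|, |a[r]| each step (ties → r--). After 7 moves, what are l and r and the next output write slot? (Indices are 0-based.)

l=0 r=9: |-19|<=|19| out[9]=361, r--
l=0 r=8: |-19|>|9| out[8]=361, l++
l=1 r=8: |-17|>|9| out[7]=289, l++
l=2 r=8: |-15|>|9| out[6]=225, l++
l=3 r=8: |-7|<=|9| out[5]=81, r--
l=3 r=7: |-7|<=|7| out[4]=49, r--
l=3 r=6: |-7|>|-2| out[3]=49, l++

l=4, r=6, next write slot=2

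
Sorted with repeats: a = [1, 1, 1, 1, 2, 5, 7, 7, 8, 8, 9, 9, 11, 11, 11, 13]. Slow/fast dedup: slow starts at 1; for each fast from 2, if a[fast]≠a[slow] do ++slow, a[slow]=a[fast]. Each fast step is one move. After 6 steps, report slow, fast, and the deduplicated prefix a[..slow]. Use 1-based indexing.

slow=4, fast=8, prefix=[1, 2, 5, 7]

(s=1,f=2) a[fast]=1=a[slow] dup → fast++
(s=1,f=3) a[fast]=1=a[slow] dup → fast++
(s=1,f=4) a[fast]=1=a[slow] dup → fast++
(s=1,f=5) a[fast]=2≠a[slow]=1 write a[2]=2 → slow++,fast++
(s=2,f=6) a[fast]=5≠a[slow]=2 write a[3]=5 → slow++,fast++
(s=3,f=7) a[fast]=7≠a[slow]=5 write a[4]=7 → slow++,fast++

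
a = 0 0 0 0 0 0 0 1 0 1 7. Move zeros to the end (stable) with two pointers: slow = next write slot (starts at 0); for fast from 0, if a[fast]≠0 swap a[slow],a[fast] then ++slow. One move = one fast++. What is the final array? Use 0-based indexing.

(s=0,f=0) a[fast]=0 → fast++
(s=0,f=1) a[fast]=0 → fast++
(s=0,f=2) a[fast]=0 → fast++
(s=0,f=3) a[fast]=0 → fast++
(s=0,f=4) a[fast]=0 → fast++
(s=0,f=5) a[fast]=0 → fast++
(s=0,f=6) a[fast]=0 → fast++
(s=0,f=7) a[fast]=1≠0 swap→a[0]=1 → slow++,fast++
(s=1,f=8) a[fast]=0 → fast++
(s=1,f=9) a[fast]=1≠0 swap→a[1]=1 → slow++,fast++
(s=2,f=10) a[fast]=7≠0 swap→a[2]=7 → slow++,fast++

[1, 1, 7, 0, 0, 0, 0, 0, 0, 0, 0]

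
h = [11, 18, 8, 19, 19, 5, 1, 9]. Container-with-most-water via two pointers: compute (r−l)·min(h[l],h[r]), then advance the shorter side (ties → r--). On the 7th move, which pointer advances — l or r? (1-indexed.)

[1,8] min(11,9)*7=63 best=63 * → r--
[1,7] min(11,1)*6=6 best=63 → r--
[1,6] min(11,5)*5=25 best=63 → r--
[1,5] min(11,19)*4=44 best=63 → l++
[2,5] min(18,19)*3=54 best=63 → l++
[3,5] min(8,19)*2=16 best=63 → l++
[4,5] min(19,19)*1=19 best=63 → r--

r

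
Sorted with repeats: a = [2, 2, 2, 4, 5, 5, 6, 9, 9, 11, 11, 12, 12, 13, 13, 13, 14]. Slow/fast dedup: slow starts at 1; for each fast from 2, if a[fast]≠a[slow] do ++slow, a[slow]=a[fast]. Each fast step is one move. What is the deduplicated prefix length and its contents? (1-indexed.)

slow=1 fast=2: a[fast]=2=a[slow] dup, fast++
slow=1 fast=3: a[fast]=2=a[slow] dup, fast++
slow=1 fast=4: a[fast]=4≠a[slow]=2 write a[2]=4, slow++,fast++
slow=2 fast=5: a[fast]=5≠a[slow]=4 write a[3]=5, slow++,fast++
slow=3 fast=6: a[fast]=5=a[slow] dup, fast++
slow=3 fast=7: a[fast]=6≠a[slow]=5 write a[4]=6, slow++,fast++
slow=4 fast=8: a[fast]=9≠a[slow]=6 write a[5]=9, slow++,fast++
slow=5 fast=9: a[fast]=9=a[slow] dup, fast++
slow=5 fast=10: a[fast]=11≠a[slow]=9 write a[6]=11, slow++,fast++
slow=6 fast=11: a[fast]=11=a[slow] dup, fast++
slow=6 fast=12: a[fast]=12≠a[slow]=11 write a[7]=12, slow++,fast++
slow=7 fast=13: a[fast]=12=a[slow] dup, fast++
slow=7 fast=14: a[fast]=13≠a[slow]=12 write a[8]=13, slow++,fast++
slow=8 fast=15: a[fast]=13=a[slow] dup, fast++
slow=8 fast=16: a[fast]=13=a[slow] dup, fast++
slow=8 fast=17: a[fast]=14≠a[slow]=13 write a[9]=14, slow++,fast++

length 9; prefix = [2, 4, 5, 6, 9, 11, 12, 13, 14]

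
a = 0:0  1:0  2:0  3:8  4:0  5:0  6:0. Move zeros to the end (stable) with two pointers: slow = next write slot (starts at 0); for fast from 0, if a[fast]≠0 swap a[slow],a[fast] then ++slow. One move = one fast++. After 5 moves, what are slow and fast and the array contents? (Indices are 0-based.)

slow=0 fast=0: a[fast]=0, fast++
slow=0 fast=1: a[fast]=0, fast++
slow=0 fast=2: a[fast]=0, fast++
slow=0 fast=3: a[fast]=8≠0 swap→a[0]=8, slow++,fast++
slow=1 fast=4: a[fast]=0, fast++

slow=1, fast=5, a=[8, 0, 0, 0, 0, 0, 0]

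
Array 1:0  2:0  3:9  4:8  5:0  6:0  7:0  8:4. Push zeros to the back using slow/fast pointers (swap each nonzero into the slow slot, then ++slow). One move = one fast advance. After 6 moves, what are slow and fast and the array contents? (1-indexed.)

slow=1 fast=1: a[fast]=0, fast++
slow=1 fast=2: a[fast]=0, fast++
slow=1 fast=3: a[fast]=9≠0 swap→a[1]=9, slow++,fast++
slow=2 fast=4: a[fast]=8≠0 swap→a[2]=8, slow++,fast++
slow=3 fast=5: a[fast]=0, fast++
slow=3 fast=6: a[fast]=0, fast++

slow=3, fast=7, a=[9, 8, 0, 0, 0, 0, 0, 4]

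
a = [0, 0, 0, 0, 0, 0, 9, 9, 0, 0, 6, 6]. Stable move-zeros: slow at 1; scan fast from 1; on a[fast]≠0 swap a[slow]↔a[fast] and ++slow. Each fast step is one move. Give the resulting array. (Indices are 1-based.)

[9, 9, 6, 6, 0, 0, 0, 0, 0, 0, 0, 0]

(s=1,f=1) a[fast]=0 → fast++
(s=1,f=2) a[fast]=0 → fast++
(s=1,f=3) a[fast]=0 → fast++
(s=1,f=4) a[fast]=0 → fast++
(s=1,f=5) a[fast]=0 → fast++
(s=1,f=6) a[fast]=0 → fast++
(s=1,f=7) a[fast]=9≠0 swap→a[1]=9 → slow++,fast++
(s=2,f=8) a[fast]=9≠0 swap→a[2]=9 → slow++,fast++
(s=3,f=9) a[fast]=0 → fast++
(s=3,f=10) a[fast]=0 → fast++
(s=3,f=11) a[fast]=6≠0 swap→a[3]=6 → slow++,fast++
(s=4,f=12) a[fast]=6≠0 swap→a[4]=6 → slow++,fast++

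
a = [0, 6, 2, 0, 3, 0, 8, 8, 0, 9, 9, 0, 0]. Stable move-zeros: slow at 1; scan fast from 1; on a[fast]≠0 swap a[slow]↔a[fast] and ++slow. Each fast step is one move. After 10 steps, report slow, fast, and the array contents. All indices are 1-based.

slow=1 fast=1: a[fast]=0, fast++
slow=1 fast=2: a[fast]=6≠0 swap→a[1]=6, slow++,fast++
slow=2 fast=3: a[fast]=2≠0 swap→a[2]=2, slow++,fast++
slow=3 fast=4: a[fast]=0, fast++
slow=3 fast=5: a[fast]=3≠0 swap→a[3]=3, slow++,fast++
slow=4 fast=6: a[fast]=0, fast++
slow=4 fast=7: a[fast]=8≠0 swap→a[4]=8, slow++,fast++
slow=5 fast=8: a[fast]=8≠0 swap→a[5]=8, slow++,fast++
slow=6 fast=9: a[fast]=0, fast++
slow=6 fast=10: a[fast]=9≠0 swap→a[6]=9, slow++,fast++

slow=7, fast=11, a=[6, 2, 3, 8, 8, 9, 0, 0, 0, 0, 9, 0, 0]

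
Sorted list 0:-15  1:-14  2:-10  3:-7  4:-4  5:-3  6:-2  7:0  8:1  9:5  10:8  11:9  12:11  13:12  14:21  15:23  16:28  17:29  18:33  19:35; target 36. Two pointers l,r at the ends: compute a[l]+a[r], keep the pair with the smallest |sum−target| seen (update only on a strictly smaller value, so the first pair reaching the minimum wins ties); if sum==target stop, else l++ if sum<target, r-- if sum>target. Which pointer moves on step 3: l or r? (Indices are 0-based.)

l

l=0 r=19: -15+35=20 d=16 *, l++
l=1 r=19: -14+35=21 d=15 *, l++
l=2 r=19: -10+35=25 d=11 *, l++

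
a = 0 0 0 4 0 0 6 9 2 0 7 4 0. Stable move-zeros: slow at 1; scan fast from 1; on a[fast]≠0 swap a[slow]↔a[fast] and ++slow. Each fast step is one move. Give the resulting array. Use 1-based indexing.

(s=1,f=1) a[fast]=0 → fast++
(s=1,f=2) a[fast]=0 → fast++
(s=1,f=3) a[fast]=0 → fast++
(s=1,f=4) a[fast]=4≠0 swap→a[1]=4 → slow++,fast++
(s=2,f=5) a[fast]=0 → fast++
(s=2,f=6) a[fast]=0 → fast++
(s=2,f=7) a[fast]=6≠0 swap→a[2]=6 → slow++,fast++
(s=3,f=8) a[fast]=9≠0 swap→a[3]=9 → slow++,fast++
(s=4,f=9) a[fast]=2≠0 swap→a[4]=2 → slow++,fast++
(s=5,f=10) a[fast]=0 → fast++
(s=5,f=11) a[fast]=7≠0 swap→a[5]=7 → slow++,fast++
(s=6,f=12) a[fast]=4≠0 swap→a[6]=4 → slow++,fast++
(s=7,f=13) a[fast]=0 → fast++

[4, 6, 9, 2, 7, 4, 0, 0, 0, 0, 0, 0, 0]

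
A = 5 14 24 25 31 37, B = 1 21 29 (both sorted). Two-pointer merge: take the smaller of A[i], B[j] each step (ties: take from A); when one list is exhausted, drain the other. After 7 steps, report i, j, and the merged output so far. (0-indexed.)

i=4, j=3, merged so far=[1, 5, 14, 21, 24, 25, 29]

[i=0,j=0] A[i]=5>B[j]=1 take 1 → j++
[i=0,j=1] A[i]=5<=B[j]=21 take 5 → i++
[i=1,j=1] A[i]=14<=B[j]=21 take 14 → i++
[i=2,j=1] A[i]=24>B[j]=21 take 21 → j++
[i=2,j=2] A[i]=24<=B[j]=29 take 24 → i++
[i=3,j=2] A[i]=25<=B[j]=29 take 25 → i++
[i=4,j=2] A[i]=31>B[j]=29 take 29 → j++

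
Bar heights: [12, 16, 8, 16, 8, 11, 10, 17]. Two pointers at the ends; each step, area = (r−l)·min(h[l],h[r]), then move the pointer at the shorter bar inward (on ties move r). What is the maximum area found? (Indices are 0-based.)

max area = 96

l=0 r=7: min(12,17)*7=84 best=84 *, l++
l=1 r=7: min(16,17)*6=96 best=96 *, l++
l=2 r=7: min(8,17)*5=40 best=96, l++
l=3 r=7: min(16,17)*4=64 best=96, l++
l=4 r=7: min(8,17)*3=24 best=96, l++
l=5 r=7: min(11,17)*2=22 best=96, l++
l=6 r=7: min(10,17)*1=10 best=96, l++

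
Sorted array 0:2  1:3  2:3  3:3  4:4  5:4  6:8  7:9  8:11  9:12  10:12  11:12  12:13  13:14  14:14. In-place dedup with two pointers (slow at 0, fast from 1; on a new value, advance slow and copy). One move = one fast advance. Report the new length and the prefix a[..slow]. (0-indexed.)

length 9; prefix = [2, 3, 4, 8, 9, 11, 12, 13, 14]

(s=0,f=1) a[fast]=3≠a[slow]=2 write a[1]=3 → slow++,fast++
(s=1,f=2) a[fast]=3=a[slow] dup → fast++
(s=1,f=3) a[fast]=3=a[slow] dup → fast++
(s=1,f=4) a[fast]=4≠a[slow]=3 write a[2]=4 → slow++,fast++
(s=2,f=5) a[fast]=4=a[slow] dup → fast++
(s=2,f=6) a[fast]=8≠a[slow]=4 write a[3]=8 → slow++,fast++
(s=3,f=7) a[fast]=9≠a[slow]=8 write a[4]=9 → slow++,fast++
(s=4,f=8) a[fast]=11≠a[slow]=9 write a[5]=11 → slow++,fast++
(s=5,f=9) a[fast]=12≠a[slow]=11 write a[6]=12 → slow++,fast++
(s=6,f=10) a[fast]=12=a[slow] dup → fast++
(s=6,f=11) a[fast]=12=a[slow] dup → fast++
(s=6,f=12) a[fast]=13≠a[slow]=12 write a[7]=13 → slow++,fast++
(s=7,f=13) a[fast]=14≠a[slow]=13 write a[8]=14 → slow++,fast++
(s=8,f=14) a[fast]=14=a[slow] dup → fast++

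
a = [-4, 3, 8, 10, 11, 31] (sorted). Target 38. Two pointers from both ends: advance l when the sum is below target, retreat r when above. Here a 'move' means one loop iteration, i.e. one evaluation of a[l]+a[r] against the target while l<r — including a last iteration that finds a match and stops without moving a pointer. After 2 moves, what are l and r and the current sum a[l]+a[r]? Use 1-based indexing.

l=3, r=6, sum=39

[1,6] -4+31=27 <38 → l++
[2,6] 3+31=34 <38 → l++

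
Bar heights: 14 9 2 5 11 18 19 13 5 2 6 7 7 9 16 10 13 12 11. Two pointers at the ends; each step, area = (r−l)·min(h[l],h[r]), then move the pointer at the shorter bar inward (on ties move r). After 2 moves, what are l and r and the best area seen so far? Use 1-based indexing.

l=1 r=19: min(14,11)*18=198 best=198 *, r--
l=1 r=18: min(14,12)*17=204 best=204 *, r--

l=1, r=17, best area=204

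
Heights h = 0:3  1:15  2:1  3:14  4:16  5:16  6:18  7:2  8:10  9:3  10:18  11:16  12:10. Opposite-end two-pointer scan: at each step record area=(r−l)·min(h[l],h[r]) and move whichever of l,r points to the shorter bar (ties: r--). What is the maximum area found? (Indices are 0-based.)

max area = 150

[0,12] min(3,10)*12=36 best=36 * → l++
[1,12] min(15,10)*11=110 best=110 * → r--
[1,11] min(15,16)*10=150 best=150 * → l++
[2,11] min(1,16)*9=9 best=150 → l++
[3,11] min(14,16)*8=112 best=150 → l++
[4,11] min(16,16)*7=112 best=150 → r--
[4,10] min(16,18)*6=96 best=150 → l++
[5,10] min(16,18)*5=80 best=150 → l++
[6,10] min(18,18)*4=72 best=150 → r--
[6,9] min(18,3)*3=9 best=150 → r--
[6,8] min(18,10)*2=20 best=150 → r--
[6,7] min(18,2)*1=2 best=150 → r--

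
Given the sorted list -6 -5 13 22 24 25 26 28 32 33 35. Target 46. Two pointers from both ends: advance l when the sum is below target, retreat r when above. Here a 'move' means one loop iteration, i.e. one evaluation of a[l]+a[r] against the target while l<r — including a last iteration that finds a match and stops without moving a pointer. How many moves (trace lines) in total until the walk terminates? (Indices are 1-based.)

[1,11] -6+35=29 <46 → l++
[2,11] -5+35=30 <46 → l++
[3,11] 13+35=48 >46 → r--
[3,10] 13+33=46 → found

4 moves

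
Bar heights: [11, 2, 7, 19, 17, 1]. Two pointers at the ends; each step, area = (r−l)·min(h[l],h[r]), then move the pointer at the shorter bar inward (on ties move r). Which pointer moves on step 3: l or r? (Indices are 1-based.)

l

[1,6] min(11,1)*5=5 best=5 * → r--
[1,5] min(11,17)*4=44 best=44 * → l++
[2,5] min(2,17)*3=6 best=44 → l++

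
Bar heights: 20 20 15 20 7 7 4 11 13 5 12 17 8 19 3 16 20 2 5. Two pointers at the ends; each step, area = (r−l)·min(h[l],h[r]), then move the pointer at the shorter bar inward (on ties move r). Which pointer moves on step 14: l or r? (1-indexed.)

r

[1,19] min(20,5)*18=90 best=90 * → r--
[1,18] min(20,2)*17=34 best=90 → r--
[1,17] min(20,20)*16=320 best=320 * → r--
[1,16] min(20,16)*15=240 best=320 → r--
[1,15] min(20,3)*14=42 best=320 → r--
[1,14] min(20,19)*13=247 best=320 → r--
[1,13] min(20,8)*12=96 best=320 → r--
[1,12] min(20,17)*11=187 best=320 → r--
[1,11] min(20,12)*10=120 best=320 → r--
[1,10] min(20,5)*9=45 best=320 → r--
[1,9] min(20,13)*8=104 best=320 → r--
[1,8] min(20,11)*7=77 best=320 → r--
[1,7] min(20,4)*6=24 best=320 → r--
[1,6] min(20,7)*5=35 best=320 → r--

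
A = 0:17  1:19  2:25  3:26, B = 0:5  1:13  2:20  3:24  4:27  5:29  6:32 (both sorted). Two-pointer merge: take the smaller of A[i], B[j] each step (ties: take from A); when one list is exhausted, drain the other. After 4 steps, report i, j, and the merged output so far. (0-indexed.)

i=2, j=2, merged so far=[5, 13, 17, 19]

i=0 j=0: A[i]=17>B[j]=5 take 5, j++
i=0 j=1: A[i]=17>B[j]=13 take 13, j++
i=0 j=2: A[i]=17<=B[j]=20 take 17, i++
i=1 j=2: A[i]=19<=B[j]=20 take 19, i++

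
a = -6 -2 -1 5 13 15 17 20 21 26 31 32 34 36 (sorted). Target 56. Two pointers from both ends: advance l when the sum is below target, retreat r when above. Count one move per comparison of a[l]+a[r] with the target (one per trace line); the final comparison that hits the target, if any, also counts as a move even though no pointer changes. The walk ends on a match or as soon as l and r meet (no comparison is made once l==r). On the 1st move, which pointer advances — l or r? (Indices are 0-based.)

l=0 r=13: -6+36=30 <56, l++

l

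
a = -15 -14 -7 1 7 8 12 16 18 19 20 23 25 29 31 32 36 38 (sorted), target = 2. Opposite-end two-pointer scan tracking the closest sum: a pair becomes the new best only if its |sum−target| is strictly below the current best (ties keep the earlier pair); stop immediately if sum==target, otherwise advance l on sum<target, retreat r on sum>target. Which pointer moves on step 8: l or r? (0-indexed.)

[0,17] -15+38=23 d=21 * → r--
[0,16] -15+36=21 d=19 * → r--
[0,15] -15+32=17 d=15 * → r--
[0,14] -15+31=16 d=14 * → r--
[0,13] -15+29=14 d=12 * → r--
[0,12] -15+25=10 d=8 * → r--
[0,11] -15+23=8 d=6 * → r--
[0,10] -15+20=5 d=3 * → r--

r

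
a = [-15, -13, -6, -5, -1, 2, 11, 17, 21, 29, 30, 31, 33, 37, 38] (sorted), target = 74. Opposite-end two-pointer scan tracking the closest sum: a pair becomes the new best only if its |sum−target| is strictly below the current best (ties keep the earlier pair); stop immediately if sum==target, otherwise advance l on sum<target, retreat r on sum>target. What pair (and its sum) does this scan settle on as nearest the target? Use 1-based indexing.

[1,15] -15+38=23 d=51 * → l++
[2,15] -13+38=25 d=49 * → l++
[3,15] -6+38=32 d=42 * → l++
[4,15] -5+38=33 d=41 * → l++
[5,15] -1+38=37 d=37 * → l++
[6,15] 2+38=40 d=34 * → l++
[7,15] 11+38=49 d=25 * → l++
[8,15] 17+38=55 d=19 * → l++
[9,15] 21+38=59 d=15 * → l++
[10,15] 29+38=67 d=7 * → l++
[11,15] 30+38=68 d=6 * → l++
[12,15] 31+38=69 d=5 * → l++
[13,15] 33+38=71 d=3 * → l++
[14,15] 37+38=75 d=1 * → r--

pair (37, 38) with sum 75 (|Δ|=1)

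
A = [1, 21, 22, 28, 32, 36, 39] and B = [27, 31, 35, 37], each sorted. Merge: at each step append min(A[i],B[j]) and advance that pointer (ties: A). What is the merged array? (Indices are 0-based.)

[1, 21, 22, 27, 28, 31, 32, 35, 36, 37, 39]

i=0 j=0: A[i]=1<=B[j]=27 take 1, i++
i=1 j=0: A[i]=21<=B[j]=27 take 21, i++
i=2 j=0: A[i]=22<=B[j]=27 take 22, i++
i=3 j=0: A[i]=28>B[j]=27 take 27, j++
i=3 j=1: A[i]=28<=B[j]=31 take 28, i++
i=4 j=1: A[i]=32>B[j]=31 take 31, j++
i=4 j=2: A[i]=32<=B[j]=35 take 32, i++
i=5 j=2: A[i]=36>B[j]=35 take 35, j++
i=5 j=3: A[i]=36<=B[j]=37 take 36, i++
i=6 j=3: A[i]=39>B[j]=37 take 37, j++
i=6 j=4: B done, take A[i]=39, i++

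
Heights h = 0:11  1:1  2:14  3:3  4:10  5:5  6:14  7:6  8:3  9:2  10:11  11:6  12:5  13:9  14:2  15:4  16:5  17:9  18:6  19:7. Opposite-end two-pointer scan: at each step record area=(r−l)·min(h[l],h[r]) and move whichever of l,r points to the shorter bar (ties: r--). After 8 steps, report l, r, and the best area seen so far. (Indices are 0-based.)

l=0, r=11, best area=153

l=0 r=19: min(11,7)*19=133 best=133 *, r--
l=0 r=18: min(11,6)*18=108 best=133, r--
l=0 r=17: min(11,9)*17=153 best=153 *, r--
l=0 r=16: min(11,5)*16=80 best=153, r--
l=0 r=15: min(11,4)*15=60 best=153, r--
l=0 r=14: min(11,2)*14=28 best=153, r--
l=0 r=13: min(11,9)*13=117 best=153, r--
l=0 r=12: min(11,5)*12=60 best=153, r--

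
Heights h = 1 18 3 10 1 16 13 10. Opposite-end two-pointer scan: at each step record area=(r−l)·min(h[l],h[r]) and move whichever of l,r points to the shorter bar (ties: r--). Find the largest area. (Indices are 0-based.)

max area = 65

l=0 r=7: min(1,10)*7=7 best=7 *, l++
l=1 r=7: min(18,10)*6=60 best=60 *, r--
l=1 r=6: min(18,13)*5=65 best=65 *, r--
l=1 r=5: min(18,16)*4=64 best=65, r--
l=1 r=4: min(18,1)*3=3 best=65, r--
l=1 r=3: min(18,10)*2=20 best=65, r--
l=1 r=2: min(18,3)*1=3 best=65, r--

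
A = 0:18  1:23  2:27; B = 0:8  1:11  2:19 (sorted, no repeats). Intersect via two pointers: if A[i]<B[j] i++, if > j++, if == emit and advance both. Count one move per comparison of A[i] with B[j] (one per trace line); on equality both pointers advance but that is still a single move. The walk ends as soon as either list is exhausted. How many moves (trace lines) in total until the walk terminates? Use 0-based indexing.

4 moves

i=0 j=0: 18>8, j++
i=0 j=1: 18>11, j++
i=0 j=2: 18<19, i++
i=1 j=2: 23>19, j++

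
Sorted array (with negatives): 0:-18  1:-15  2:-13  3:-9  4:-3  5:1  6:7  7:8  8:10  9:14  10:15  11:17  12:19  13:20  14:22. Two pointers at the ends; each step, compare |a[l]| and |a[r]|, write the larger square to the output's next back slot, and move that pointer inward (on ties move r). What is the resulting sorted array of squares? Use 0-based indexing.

l=0 r=14: |-18|<=|22| out[14]=484, r--
l=0 r=13: |-18|<=|20| out[13]=400, r--
l=0 r=12: |-18|<=|19| out[12]=361, r--
l=0 r=11: |-18|>|17| out[11]=324, l++
l=1 r=11: |-15|<=|17| out[10]=289, r--
l=1 r=10: |-15|<=|15| out[9]=225, r--
l=1 r=9: |-15|>|14| out[8]=225, l++
l=2 r=9: |-13|<=|14| out[7]=196, r--
l=2 r=8: |-13|>|10| out[6]=169, l++
l=3 r=8: |-9|<=|10| out[5]=100, r--
l=3 r=7: |-9|>|8| out[4]=81, l++
l=4 r=7: |-3|<=|8| out[3]=64, r--
l=4 r=6: |-3|<=|7| out[2]=49, r--
l=4 r=5: |-3|>|1| out[1]=9, l++
l=5 r=5: |1|<=|1| out[0]=1, r--

[1, 9, 49, 64, 81, 100, 169, 196, 225, 225, 289, 324, 361, 400, 484]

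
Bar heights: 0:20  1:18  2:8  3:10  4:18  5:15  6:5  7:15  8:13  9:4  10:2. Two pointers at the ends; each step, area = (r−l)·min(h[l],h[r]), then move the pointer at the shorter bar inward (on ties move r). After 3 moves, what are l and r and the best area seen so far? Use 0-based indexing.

[0,10] min(20,2)*10=20 best=20 * → r--
[0,9] min(20,4)*9=36 best=36 * → r--
[0,8] min(20,13)*8=104 best=104 * → r--

l=0, r=7, best area=104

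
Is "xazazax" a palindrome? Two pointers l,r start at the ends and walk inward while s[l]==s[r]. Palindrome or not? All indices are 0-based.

palindrome

[0,6] 'x'=='x' → l++,r--
[1,5] 'a'=='a' → l++,r--
[2,4] 'z'=='z' → l++,r--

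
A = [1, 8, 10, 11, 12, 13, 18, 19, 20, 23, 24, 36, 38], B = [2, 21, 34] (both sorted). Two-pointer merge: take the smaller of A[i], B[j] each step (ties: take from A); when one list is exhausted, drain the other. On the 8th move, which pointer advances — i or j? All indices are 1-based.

i=1 j=1: A[i]=1<=B[j]=2 take 1, i++
i=2 j=1: A[i]=8>B[j]=2 take 2, j++
i=2 j=2: A[i]=8<=B[j]=21 take 8, i++
i=3 j=2: A[i]=10<=B[j]=21 take 10, i++
i=4 j=2: A[i]=11<=B[j]=21 take 11, i++
i=5 j=2: A[i]=12<=B[j]=21 take 12, i++
i=6 j=2: A[i]=13<=B[j]=21 take 13, i++
i=7 j=2: A[i]=18<=B[j]=21 take 18, i++

i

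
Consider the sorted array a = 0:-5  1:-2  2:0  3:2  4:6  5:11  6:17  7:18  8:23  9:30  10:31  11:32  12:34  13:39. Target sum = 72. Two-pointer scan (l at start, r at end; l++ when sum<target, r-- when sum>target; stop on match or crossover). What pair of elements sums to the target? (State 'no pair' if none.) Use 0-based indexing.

no pair

l=0 r=13: -5+39=34 <72, l++
l=1 r=13: -2+39=37 <72, l++
l=2 r=13: 0+39=39 <72, l++
l=3 r=13: 2+39=41 <72, l++
l=4 r=13: 6+39=45 <72, l++
l=5 r=13: 11+39=50 <72, l++
l=6 r=13: 17+39=56 <72, l++
l=7 r=13: 18+39=57 <72, l++
l=8 r=13: 23+39=62 <72, l++
l=9 r=13: 30+39=69 <72, l++
l=10 r=13: 31+39=70 <72, l++
l=11 r=13: 32+39=71 <72, l++
l=12 r=13: 34+39=73 >72, r--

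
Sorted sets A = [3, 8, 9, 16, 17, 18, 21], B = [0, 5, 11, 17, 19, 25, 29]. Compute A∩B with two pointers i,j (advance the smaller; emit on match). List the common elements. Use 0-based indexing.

i=0 j=0: 3>0, j++
i=0 j=1: 3<5, i++
i=1 j=1: 8>5, j++
i=1 j=2: 8<11, i++
i=2 j=2: 9<11, i++
i=3 j=2: 16>11, j++
i=3 j=3: 16<17, i++
i=4 j=3: 17==17 emit, i++,j++
i=5 j=4: 18<19, i++
i=6 j=4: 21>19, j++
i=6 j=5: 21<25, i++

intersection = [17]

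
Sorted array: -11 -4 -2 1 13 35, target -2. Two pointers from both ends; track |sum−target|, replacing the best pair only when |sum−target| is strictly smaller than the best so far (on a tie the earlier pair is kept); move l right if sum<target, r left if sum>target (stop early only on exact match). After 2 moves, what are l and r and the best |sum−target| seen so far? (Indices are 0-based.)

l=0, r=3, best |Δ|=4

[0,5] -11+35=24 d=26 * → r--
[0,4] -11+13=2 d=4 * → r--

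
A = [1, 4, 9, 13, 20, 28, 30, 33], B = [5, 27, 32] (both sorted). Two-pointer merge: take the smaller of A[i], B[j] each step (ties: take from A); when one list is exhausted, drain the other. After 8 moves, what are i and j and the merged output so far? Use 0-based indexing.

i=6, j=2, merged so far=[1, 4, 5, 9, 13, 20, 27, 28]

i=0 j=0: A[i]=1<=B[j]=5 take 1, i++
i=1 j=0: A[i]=4<=B[j]=5 take 4, i++
i=2 j=0: A[i]=9>B[j]=5 take 5, j++
i=2 j=1: A[i]=9<=B[j]=27 take 9, i++
i=3 j=1: A[i]=13<=B[j]=27 take 13, i++
i=4 j=1: A[i]=20<=B[j]=27 take 20, i++
i=5 j=1: A[i]=28>B[j]=27 take 27, j++
i=5 j=2: A[i]=28<=B[j]=32 take 28, i++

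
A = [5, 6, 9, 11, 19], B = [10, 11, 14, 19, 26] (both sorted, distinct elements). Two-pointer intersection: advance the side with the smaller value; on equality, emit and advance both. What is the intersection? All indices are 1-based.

intersection = [11, 19]

[i=1,j=1] 5<10 → i++
[i=2,j=1] 6<10 → i++
[i=3,j=1] 9<10 → i++
[i=4,j=1] 11>10 → j++
[i=4,j=2] 11==11 emit → i++,j++
[i=5,j=3] 19>14 → j++
[i=5,j=4] 19==19 emit → i++,j++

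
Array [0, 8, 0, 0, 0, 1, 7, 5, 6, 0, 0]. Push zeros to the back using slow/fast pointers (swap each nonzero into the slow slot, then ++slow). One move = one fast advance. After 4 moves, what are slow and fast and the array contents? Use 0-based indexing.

slow=0 fast=0: a[fast]=0, fast++
slow=0 fast=1: a[fast]=8≠0 swap→a[0]=8, slow++,fast++
slow=1 fast=2: a[fast]=0, fast++
slow=1 fast=3: a[fast]=0, fast++

slow=1, fast=4, a=[8, 0, 0, 0, 0, 1, 7, 5, 6, 0, 0]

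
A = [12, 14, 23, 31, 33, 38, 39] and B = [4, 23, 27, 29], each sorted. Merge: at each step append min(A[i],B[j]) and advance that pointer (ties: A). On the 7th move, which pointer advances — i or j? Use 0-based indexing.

j

[i=0,j=0] A[i]=12>B[j]=4 take 4 → j++
[i=0,j=1] A[i]=12<=B[j]=23 take 12 → i++
[i=1,j=1] A[i]=14<=B[j]=23 take 14 → i++
[i=2,j=1] A[i]=23<=B[j]=23 take 23 → i++
[i=3,j=1] A[i]=31>B[j]=23 take 23 → j++
[i=3,j=2] A[i]=31>B[j]=27 take 27 → j++
[i=3,j=3] A[i]=31>B[j]=29 take 29 → j++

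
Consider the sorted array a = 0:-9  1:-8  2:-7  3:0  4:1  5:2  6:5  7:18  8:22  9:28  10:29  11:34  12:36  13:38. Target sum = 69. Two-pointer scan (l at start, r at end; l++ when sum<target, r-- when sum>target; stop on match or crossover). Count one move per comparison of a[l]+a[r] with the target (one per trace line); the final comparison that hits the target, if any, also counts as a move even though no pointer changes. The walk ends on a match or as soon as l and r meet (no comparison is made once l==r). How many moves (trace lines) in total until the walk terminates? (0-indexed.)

l=0 r=13: -9+38=29 <69, l++
l=1 r=13: -8+38=30 <69, l++
l=2 r=13: -7+38=31 <69, l++
l=3 r=13: 0+38=38 <69, l++
l=4 r=13: 1+38=39 <69, l++
l=5 r=13: 2+38=40 <69, l++
l=6 r=13: 5+38=43 <69, l++
l=7 r=13: 18+38=56 <69, l++
l=8 r=13: 22+38=60 <69, l++
l=9 r=13: 28+38=66 <69, l++
l=10 r=13: 29+38=67 <69, l++
l=11 r=13: 34+38=72 >69, r--
l=11 r=12: 34+36=70 >69, r--

13 moves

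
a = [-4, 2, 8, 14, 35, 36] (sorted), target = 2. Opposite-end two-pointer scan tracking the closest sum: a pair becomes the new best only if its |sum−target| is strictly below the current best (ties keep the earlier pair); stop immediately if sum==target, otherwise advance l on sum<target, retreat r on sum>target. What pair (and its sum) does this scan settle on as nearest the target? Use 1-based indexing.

pair (-4, 8) with sum 4 (|Δ|=2)

[1,6] -4+36=32 d=30 * → r--
[1,5] -4+35=31 d=29 * → r--
[1,4] -4+14=10 d=8 * → r--
[1,3] -4+8=4 d=2 * → r--
[1,2] -4+2=-2 d=4 → l++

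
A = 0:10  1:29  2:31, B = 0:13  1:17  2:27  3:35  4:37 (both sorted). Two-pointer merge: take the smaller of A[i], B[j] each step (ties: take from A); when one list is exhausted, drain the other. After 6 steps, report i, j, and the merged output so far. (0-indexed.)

i=0 j=0: A[i]=10<=B[j]=13 take 10, i++
i=1 j=0: A[i]=29>B[j]=13 take 13, j++
i=1 j=1: A[i]=29>B[j]=17 take 17, j++
i=1 j=2: A[i]=29>B[j]=27 take 27, j++
i=1 j=3: A[i]=29<=B[j]=35 take 29, i++
i=2 j=3: A[i]=31<=B[j]=35 take 31, i++

i=3, j=3, merged so far=[10, 13, 17, 27, 29, 31]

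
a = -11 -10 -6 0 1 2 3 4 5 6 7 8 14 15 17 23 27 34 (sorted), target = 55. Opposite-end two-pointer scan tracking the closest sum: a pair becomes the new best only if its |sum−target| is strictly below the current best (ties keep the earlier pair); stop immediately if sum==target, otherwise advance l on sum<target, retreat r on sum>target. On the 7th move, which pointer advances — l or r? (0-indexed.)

[0,17] -11+34=23 d=32 * → l++
[1,17] -10+34=24 d=31 * → l++
[2,17] -6+34=28 d=27 * → l++
[3,17] 0+34=34 d=21 * → l++
[4,17] 1+34=35 d=20 * → l++
[5,17] 2+34=36 d=19 * → l++
[6,17] 3+34=37 d=18 * → l++

l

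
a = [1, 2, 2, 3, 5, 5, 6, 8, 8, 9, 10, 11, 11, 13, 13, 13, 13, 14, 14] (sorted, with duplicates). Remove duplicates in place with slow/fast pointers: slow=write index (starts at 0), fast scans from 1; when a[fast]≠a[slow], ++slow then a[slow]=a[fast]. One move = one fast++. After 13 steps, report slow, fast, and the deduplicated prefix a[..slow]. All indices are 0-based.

(s=0,f=1) a[fast]=2≠a[slow]=1 write a[1]=2 → slow++,fast++
(s=1,f=2) a[fast]=2=a[slow] dup → fast++
(s=1,f=3) a[fast]=3≠a[slow]=2 write a[2]=3 → slow++,fast++
(s=2,f=4) a[fast]=5≠a[slow]=3 write a[3]=5 → slow++,fast++
(s=3,f=5) a[fast]=5=a[slow] dup → fast++
(s=3,f=6) a[fast]=6≠a[slow]=5 write a[4]=6 → slow++,fast++
(s=4,f=7) a[fast]=8≠a[slow]=6 write a[5]=8 → slow++,fast++
(s=5,f=8) a[fast]=8=a[slow] dup → fast++
(s=5,f=9) a[fast]=9≠a[slow]=8 write a[6]=9 → slow++,fast++
(s=6,f=10) a[fast]=10≠a[slow]=9 write a[7]=10 → slow++,fast++
(s=7,f=11) a[fast]=11≠a[slow]=10 write a[8]=11 → slow++,fast++
(s=8,f=12) a[fast]=11=a[slow] dup → fast++
(s=8,f=13) a[fast]=13≠a[slow]=11 write a[9]=13 → slow++,fast++

slow=9, fast=14, prefix=[1, 2, 3, 5, 6, 8, 9, 10, 11, 13]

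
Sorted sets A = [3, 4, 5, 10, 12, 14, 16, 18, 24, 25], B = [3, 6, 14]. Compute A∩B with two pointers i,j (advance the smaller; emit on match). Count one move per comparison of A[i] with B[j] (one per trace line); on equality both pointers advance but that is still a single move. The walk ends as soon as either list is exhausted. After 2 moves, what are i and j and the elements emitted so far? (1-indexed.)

i=1 j=1: 3==3 emit, i++,j++
i=2 j=2: 4<6, i++

i=3, j=2, emitted=[3]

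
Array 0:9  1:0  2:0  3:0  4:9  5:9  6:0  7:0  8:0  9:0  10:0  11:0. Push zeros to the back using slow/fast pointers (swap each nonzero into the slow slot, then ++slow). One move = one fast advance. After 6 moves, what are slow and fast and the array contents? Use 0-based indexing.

slow=3, fast=6, a=[9, 9, 9, 0, 0, 0, 0, 0, 0, 0, 0, 0]

(s=0,f=0) a[fast]=9≠0 swap→a[0]=9 → slow++,fast++
(s=1,f=1) a[fast]=0 → fast++
(s=1,f=2) a[fast]=0 → fast++
(s=1,f=3) a[fast]=0 → fast++
(s=1,f=4) a[fast]=9≠0 swap→a[1]=9 → slow++,fast++
(s=2,f=5) a[fast]=9≠0 swap→a[2]=9 → slow++,fast++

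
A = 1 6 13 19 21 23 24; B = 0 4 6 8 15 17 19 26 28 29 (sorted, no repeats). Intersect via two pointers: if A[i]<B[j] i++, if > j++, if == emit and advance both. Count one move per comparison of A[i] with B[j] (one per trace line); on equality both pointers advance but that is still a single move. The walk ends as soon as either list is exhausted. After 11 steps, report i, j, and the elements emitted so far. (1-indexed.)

i=7, j=8, emitted=[6, 19]

i=1 j=1: 1>0, j++
i=1 j=2: 1<4, i++
i=2 j=2: 6>4, j++
i=2 j=3: 6==6 emit, i++,j++
i=3 j=4: 13>8, j++
i=3 j=5: 13<15, i++
i=4 j=5: 19>15, j++
i=4 j=6: 19>17, j++
i=4 j=7: 19==19 emit, i++,j++
i=5 j=8: 21<26, i++
i=6 j=8: 23<26, i++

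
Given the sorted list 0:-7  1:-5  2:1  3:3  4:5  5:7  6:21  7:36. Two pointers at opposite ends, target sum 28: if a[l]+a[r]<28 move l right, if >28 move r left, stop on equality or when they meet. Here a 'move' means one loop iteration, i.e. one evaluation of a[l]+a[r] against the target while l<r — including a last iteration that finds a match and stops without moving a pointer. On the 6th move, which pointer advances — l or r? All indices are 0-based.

l

[0,7] -7+36=29 >28 → r--
[0,6] -7+21=14 <28 → l++
[1,6] -5+21=16 <28 → l++
[2,6] 1+21=22 <28 → l++
[3,6] 3+21=24 <28 → l++
[4,6] 5+21=26 <28 → l++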